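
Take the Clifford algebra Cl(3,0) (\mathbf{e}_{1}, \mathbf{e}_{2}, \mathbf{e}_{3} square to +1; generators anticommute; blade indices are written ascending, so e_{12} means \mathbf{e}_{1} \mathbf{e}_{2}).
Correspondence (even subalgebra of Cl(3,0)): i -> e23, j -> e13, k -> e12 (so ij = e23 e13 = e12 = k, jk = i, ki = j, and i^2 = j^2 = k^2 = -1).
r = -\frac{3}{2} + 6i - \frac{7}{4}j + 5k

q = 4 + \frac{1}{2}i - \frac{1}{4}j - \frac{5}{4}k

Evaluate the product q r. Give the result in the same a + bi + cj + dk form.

In blades: q = 4 - \frac{5}{4} e_{12} - \frac{1}{4} e_{13} + \frac{1}{2} e_{23}, r = -\frac{3}{2} + 5 e_{12} - \frac{7}{4} e_{13} + 6 e_{23}.
Distribute q over r term by term (generator squares from the signature, products reordered to ascending indices): (4)*r = -6 + 20 e_{12} - 7 e_{13} + 24 e_{23}; (-\frac{5}{4} e_{12})*r = \frac{25}{4} + \frac{15}{8} e_{12} - \frac{15}{2} e_{13} - \frac{35}{16} e_{23}; (-\frac{1}{4} e_{13})*r = -\frac{7}{16} + \frac{3}{2} e_{12} + \frac{3}{8} e_{13} - \frac{5}{4} e_{23}; (\frac{1}{2} e_{23})*r = -3 - \frac{7}{8} e_{12} - \frac{5}{2} e_{13} - \frac{3}{4} e_{23}.
Sum: -\frac{51}{16} + \frac{45}{2} e_{12} - \frac{133}{8} e_{13} + \frac{317}{16} e_{23}; translating back through the correspondence:
Answer: -\frac{51}{16} + \frac{317}{16}i - \frac{133}{8}j + \frac{45}{2}k


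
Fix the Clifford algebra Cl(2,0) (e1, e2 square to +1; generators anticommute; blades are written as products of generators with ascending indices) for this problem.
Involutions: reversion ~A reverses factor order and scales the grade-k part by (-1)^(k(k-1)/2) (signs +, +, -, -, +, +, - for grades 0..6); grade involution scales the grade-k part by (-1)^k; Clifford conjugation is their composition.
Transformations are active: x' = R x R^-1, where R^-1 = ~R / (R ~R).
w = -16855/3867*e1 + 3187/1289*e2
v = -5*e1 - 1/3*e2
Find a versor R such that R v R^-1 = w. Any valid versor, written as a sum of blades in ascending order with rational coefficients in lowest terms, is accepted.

R = v + w = -36190/3867*e1 + 8272/3867*e2 works: the equal norms (226/9) guarantee its sandwich swaps v into w.
Answer: -36190/3867*e1 + 8272/3867*e2


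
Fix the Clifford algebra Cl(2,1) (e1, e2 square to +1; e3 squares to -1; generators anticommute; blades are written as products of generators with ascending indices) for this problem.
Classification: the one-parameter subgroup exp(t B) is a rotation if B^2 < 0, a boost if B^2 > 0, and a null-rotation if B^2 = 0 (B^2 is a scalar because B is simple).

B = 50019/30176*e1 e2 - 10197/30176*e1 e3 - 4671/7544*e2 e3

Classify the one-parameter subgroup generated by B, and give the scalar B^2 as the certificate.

B^2 term by term: the squares give (50019/30176)^2*(e1 e2)^2 + (-10197/30176)^2*(e1 e3)^2 + (-4671/7544)^2*(e2 e3)^2 = 2501900361/910590976*(-1) + 103978809/910590976*(+1) + 21818241/56911936*(+1) = -9/4 (each basis 2-blade squares to minus the product of its generators' squares); cross terms between blades sharing an index anticommute and cancel. So B^2 = -9/4.
Answer: rotation, certificate B^2 = -9/4. Key observation: B^2 = -9/4 is a conjugation invariant, so its sign decides the class regardless of the surface form of B.


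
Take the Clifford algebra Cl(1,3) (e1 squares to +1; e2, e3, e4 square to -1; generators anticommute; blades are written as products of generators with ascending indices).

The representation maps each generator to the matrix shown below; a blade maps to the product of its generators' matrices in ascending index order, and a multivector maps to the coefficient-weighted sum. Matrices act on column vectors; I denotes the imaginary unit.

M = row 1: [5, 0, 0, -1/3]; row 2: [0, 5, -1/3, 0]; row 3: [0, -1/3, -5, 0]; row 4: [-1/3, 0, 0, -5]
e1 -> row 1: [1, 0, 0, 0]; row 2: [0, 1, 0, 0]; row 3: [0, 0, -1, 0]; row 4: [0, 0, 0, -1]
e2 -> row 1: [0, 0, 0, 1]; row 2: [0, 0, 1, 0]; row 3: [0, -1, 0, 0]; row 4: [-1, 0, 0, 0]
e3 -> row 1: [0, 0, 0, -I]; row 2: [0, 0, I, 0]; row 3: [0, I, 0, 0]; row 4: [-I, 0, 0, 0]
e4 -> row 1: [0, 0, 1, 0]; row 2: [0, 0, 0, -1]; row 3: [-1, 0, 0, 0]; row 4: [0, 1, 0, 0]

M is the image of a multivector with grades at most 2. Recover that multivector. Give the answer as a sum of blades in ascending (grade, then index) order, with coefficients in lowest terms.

Method: the blade images are trace-orthogonal — tr(rho(e_A) rho(e_B)^-1) = 4 if A = B and 0 otherwise — and rho(e_A)^-1 = (e_A)^2 * rho(e_A) with (e_A)^2 = +1 or -1, so the coefficient of e_A in the preimage is (e_A)^2 * tr(M rho(e_A))/4.
Nonzero projections over blades of grade <= 2: e1: (e1)^2 = +1, tr(M rho(e1)) = 20, coefficient 5; e1 e2: (e1 e2)^2 = +1, tr(M rho(e1 e2)) = -4/3, coefficient -1/3. Every other blade of grade <= 2 projects to 0.
Answer: 5*e1 - 1/3*e1 e2


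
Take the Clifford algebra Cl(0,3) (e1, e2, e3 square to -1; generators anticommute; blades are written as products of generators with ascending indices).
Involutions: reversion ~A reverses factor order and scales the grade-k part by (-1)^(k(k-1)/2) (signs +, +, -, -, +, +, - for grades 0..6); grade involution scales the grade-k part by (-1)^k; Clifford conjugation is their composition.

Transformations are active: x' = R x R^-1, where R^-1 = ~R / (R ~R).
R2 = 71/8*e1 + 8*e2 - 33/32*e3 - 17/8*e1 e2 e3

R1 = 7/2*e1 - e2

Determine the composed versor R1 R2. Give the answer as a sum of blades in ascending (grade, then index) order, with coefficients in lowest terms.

Distribute over the terms of R1 (each basis-blade product reordered to ascending indices, repeated generators contracted through their squares):
(7/2*e1) R2 = -497/16 + 28*e1 e2 - 231/64*e1 e3 + 119/16*e2 e3
(-e2) R2 = 8 + 71/8*e1 e2 + 17/8*e1 e3 + 33/32*e2 e3
Summing the partial products and collecting blades:
Answer: -369/16 + 295/8*e1 e2 - 95/64*e1 e3 + 271/32*e2 e3


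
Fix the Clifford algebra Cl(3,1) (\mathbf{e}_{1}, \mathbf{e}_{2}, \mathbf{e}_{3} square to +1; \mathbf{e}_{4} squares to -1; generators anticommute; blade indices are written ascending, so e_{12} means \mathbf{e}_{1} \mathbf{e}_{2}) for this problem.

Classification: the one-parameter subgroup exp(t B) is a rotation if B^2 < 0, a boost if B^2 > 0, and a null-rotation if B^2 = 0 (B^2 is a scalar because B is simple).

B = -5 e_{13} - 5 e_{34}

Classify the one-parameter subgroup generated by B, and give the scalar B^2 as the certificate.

B^2 term by term: the squares give (-5)^2*(e_{13})^2 + (-5)^2*(e_{34})^2 = 25*(-1) + 25*(+1) = 0 (each basis 2-blade squares to minus the product of its generators' squares); cross terms between blades sharing an index anticommute and cancel. So B^2 = 0.
Answer: null-rotation, certificate B^2 = 0. Note: conjugating B changes its blade decomposition but never the scalar B^2 = 0, whose sign settles the classification.


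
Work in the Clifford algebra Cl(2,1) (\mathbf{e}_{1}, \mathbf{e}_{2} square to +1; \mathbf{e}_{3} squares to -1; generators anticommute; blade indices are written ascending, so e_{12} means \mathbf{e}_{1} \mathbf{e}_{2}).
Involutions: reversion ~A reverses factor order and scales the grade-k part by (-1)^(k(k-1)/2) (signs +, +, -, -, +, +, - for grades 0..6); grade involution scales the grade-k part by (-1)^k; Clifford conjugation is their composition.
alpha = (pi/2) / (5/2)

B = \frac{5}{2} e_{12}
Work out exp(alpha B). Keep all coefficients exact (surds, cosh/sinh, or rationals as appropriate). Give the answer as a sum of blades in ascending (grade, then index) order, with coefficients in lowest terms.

B^2 = (\frac{5}{2})^2*(e_{12})^2 = \frac{25}{4}*(-1) = -\frac{25}{4} (a basis 2-blade squares to minus the product of its generators' squares).
B^2 = -\frac{25}{4} — since the square is negative, the closed form is circular: l = \frac{5}{2}, alpha*l = \frac{\pi}{2}, so exp(alpha B) = cos(\frac{\pi}{2}) + (sin(\frac{\pi}{2})/(\frac{5}{2}))*B = 0 + (\frac{2}{5})*B.
Answer: e_{12}


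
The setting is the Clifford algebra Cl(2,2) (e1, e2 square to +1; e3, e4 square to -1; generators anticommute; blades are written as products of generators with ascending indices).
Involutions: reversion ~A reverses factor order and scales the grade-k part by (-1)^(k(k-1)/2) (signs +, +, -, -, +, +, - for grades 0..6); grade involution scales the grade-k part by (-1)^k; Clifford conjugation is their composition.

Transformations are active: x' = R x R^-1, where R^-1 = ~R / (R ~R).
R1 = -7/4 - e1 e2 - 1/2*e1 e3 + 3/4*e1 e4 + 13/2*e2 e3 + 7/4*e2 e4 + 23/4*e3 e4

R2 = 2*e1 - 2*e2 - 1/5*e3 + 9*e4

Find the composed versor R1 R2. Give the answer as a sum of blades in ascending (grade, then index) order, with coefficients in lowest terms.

Distribute over the terms of R2 (each basis-blade product reordered to ascending indices, repeated generators contracted through their squares):
R1 (2*e1) = -7/2*e1 + 2*e2 + e3 - 3/2*e4 + 13*e1 e2 e3 + 7/2*e1 e2 e4 + 23/2*e1 e3 e4
R1 (-2*e2) = 2*e1 + 7/2*e2 + 13*e3 + 7/2*e4 - e1 e2 e3 + 3/2*e1 e2 e4 - 23/2*e2 e3 e4
R1 (-1/5*e3) = -1/10*e1 + 13/10*e2 + 7/20*e3 - 23/20*e4 + 1/5*e1 e2 e3 + 3/20*e1 e3 e4 + 7/20*e2 e3 e4
R1 (9*e4) = -27/4*e1 - 63/4*e2 - 207/4*e3 - 63/4*e4 - 9*e1 e2 e4 - 9/2*e1 e3 e4 + 117/2*e2 e3 e4
Summing the partial products and collecting blades:
Answer: -167/20*e1 - 179/20*e2 - 187/5*e3 - 149/10*e4 + 61/5*e1 e2 e3 - 4*e1 e2 e4 + 143/20*e1 e3 e4 + 947/20*e2 e3 e4


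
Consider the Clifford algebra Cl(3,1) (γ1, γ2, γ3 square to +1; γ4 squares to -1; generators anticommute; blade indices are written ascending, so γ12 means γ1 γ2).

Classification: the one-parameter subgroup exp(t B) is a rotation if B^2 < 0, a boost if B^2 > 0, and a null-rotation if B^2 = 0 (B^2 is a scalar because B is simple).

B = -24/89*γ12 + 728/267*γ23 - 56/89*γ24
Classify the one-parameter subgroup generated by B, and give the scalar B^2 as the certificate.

B^2 term by term: the squares give (-24/89)^2*(γ12)^2 + (728/267)^2*(γ23)^2 + (-56/89)^2*(γ24)^2 = 576/7921*(-1) + 529984/71289*(-1) + 3136/7921*(+1) = -64/9 (each basis 2-blade squares to minus the product of its generators' squares); cross terms between blades sharing an index anticommute and cancel. So B^2 = -64/9.
Answer: rotation, certificate B^2 = -64/9. Why this suffices: the scalar -64/9 survives any versor conjugation, so its sign alone determines the class however B is presented.


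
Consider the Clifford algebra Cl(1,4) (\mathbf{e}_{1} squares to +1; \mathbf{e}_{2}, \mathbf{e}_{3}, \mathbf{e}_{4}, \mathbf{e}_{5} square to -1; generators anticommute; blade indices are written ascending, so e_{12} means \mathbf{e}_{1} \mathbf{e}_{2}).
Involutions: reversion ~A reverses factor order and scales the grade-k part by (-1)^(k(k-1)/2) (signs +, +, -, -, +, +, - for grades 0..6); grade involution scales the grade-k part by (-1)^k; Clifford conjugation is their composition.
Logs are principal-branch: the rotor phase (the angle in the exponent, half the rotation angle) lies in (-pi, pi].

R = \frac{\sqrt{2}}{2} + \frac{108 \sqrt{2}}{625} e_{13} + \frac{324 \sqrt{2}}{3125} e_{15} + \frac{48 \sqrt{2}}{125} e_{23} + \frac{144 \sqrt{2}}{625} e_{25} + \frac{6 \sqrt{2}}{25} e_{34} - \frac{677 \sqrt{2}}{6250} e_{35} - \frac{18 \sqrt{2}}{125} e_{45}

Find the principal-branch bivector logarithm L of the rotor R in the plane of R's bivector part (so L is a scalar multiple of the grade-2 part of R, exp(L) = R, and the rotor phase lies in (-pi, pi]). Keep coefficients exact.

The scalar part of R is \frac{\sqrt{2}}{2}, which fixes the principal-branch rotor phase; the unit plane is then the bivector part divided by the sine of that phase, and L is that plane scaled by the phase.
Concretely: cos(phase) = \frac{\sqrt{2}}{2} gives phase = ±\frac{\pi}{4}, and since phase/sin(phase) is even the sign is immaterial: L = (phase/sin(phase)) * <R>_2 = (\frac{\sqrt{2} \pi}{4}) * <R>_2.
Answer: \frac{54 \pi}{625} e_{13} + \frac{162 \pi}{3125} e_{15} + \frac{24 \pi}{125} e_{23} + \frac{72 \pi}{625} e_{25} + \frac{3 \pi}{25} e_{34} - \frac{677 \pi}{12500} e_{35} - \frac{9 \pi}{125} e_{45}


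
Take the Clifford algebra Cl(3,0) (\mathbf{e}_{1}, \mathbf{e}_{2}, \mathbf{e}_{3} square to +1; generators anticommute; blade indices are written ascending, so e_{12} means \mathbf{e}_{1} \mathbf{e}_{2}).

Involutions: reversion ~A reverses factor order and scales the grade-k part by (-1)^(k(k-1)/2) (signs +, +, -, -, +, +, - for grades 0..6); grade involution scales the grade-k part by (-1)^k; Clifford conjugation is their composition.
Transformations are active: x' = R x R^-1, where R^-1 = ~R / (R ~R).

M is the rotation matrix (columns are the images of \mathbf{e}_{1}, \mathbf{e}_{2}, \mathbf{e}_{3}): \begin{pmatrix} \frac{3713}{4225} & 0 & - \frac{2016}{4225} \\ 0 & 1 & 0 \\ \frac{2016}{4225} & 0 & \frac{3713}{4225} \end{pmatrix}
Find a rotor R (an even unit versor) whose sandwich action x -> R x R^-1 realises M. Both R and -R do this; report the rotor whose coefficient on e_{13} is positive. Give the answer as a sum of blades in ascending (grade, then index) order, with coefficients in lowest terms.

Method: write R = a + b12*e_{12} + b13*e_{13} + b23*e_{23} with a^2 + b12^2 + b13^2 + b23^2 = 1 (so R^-1 = ~R). Expanding the columns R e_j ~R gives tr M = 4a^2 - 1 and, from the antisymmetric part, M21 - M12 = -4a*b12, M13 - M31 = 4a*b13, M32 - M23 = -4a*b23.
Here tr M = \frac{11651}{4225}, so a^2 = (1 + tr M)/4 = \frac{3969}{4225} and a = ±\frac{63}{65}. Taking a = \frac{63}{65}: M21 - M12 = 0, M13 - M31 = -\frac{4032}{4225}, M32 - M23 = 0, giving b12 = 0, b13 = -\frac{16}{65}, b23 = 0, i.e. R = \frac{63}{65} - \frac{16}{65} e_{13}.
Its e_{13} coefficient is negative, so report the other preimage -R.
Answer: -\frac{63}{65} + \frac{16}{65} e_{13}. Note: both R and -R realise this M (trace \frac{11651}{4225}); the covering map identifies them, and the e_{13}-coefficient sign is the tie-breaker.


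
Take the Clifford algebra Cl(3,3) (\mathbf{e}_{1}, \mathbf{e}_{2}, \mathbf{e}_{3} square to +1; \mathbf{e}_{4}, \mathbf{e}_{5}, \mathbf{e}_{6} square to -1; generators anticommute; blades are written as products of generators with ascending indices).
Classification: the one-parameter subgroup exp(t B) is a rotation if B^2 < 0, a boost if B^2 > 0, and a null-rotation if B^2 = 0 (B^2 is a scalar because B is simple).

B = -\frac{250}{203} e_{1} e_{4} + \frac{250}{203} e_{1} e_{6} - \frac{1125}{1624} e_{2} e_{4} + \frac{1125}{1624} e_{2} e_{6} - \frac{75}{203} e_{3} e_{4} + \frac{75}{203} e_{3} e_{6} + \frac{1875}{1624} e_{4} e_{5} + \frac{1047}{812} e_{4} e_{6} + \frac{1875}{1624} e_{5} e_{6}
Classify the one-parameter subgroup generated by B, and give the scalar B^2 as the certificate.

B^2 term by term: the squares give (-\frac{250}{203})^2*(e_{1} e_{4})^2 + (\frac{250}{203})^2*(e_{1} e_{6})^2 + (-\frac{1125}{1624})^2*(e_{2} e_{4})^2 + (\frac{1125}{1624})^2*(e_{2} e_{6})^2 + (-\frac{75}{203})^2*(e_{3} e_{4})^2 + (\frac{75}{203})^2*(e_{3} e_{6})^2 + (\frac{1875}{1624})^2*(e_{4} e_{5})^2 + (\frac{1047}{812})^2*(e_{4} e_{6})^2 + (\frac{1875}{1624})^2*(e_{5} e_{6})^2 = \frac{62500}{41209}*(+1) + \frac{62500}{41209}*(+1) + \frac{1265625}{2637376}*(+1) + \frac{1265625}{2637376}*(+1) + \frac{5625}{41209}*(+1) + \frac{5625}{41209}*(+1) + \frac{3515625}{2637376}*(-1) + \frac{1096209}{659344}*(-1) + \frac{3515625}{2637376}*(-1) = -\frac{1}{16} (each basis 2-blade squares to minus the product of its generators' squares); cross terms between blades sharing an index anticommute and cancel; the commuting (index-disjoint) pairs give grade-4 terms 2*c*c'*(blade product), which cancel blade by blade — e_{1} e_{2} e_{4} e_{6}: \frac{140625}{82418} - \frac{140625}{82418} = 0; e_{1} e_{3} e_{4} e_{6}: \frac{37500}{41209} - \frac{37500}{41209} = 0; e_{1} e_{4} e_{5} e_{6}: -\frac{234375}{82418} + \frac{234375}{82418} = 0; e_{2} e_{3} e_{4} e_{6}: \frac{84375}{164836} - \frac{84375}{164836} = 0; e_{2} e_{4} e_{5} e_{6}: -\frac{2109375}{1318688} + \frac{2109375}{1318688} = 0; e_{3} e_{4} e_{5} e_{6}: -\frac{140625}{164836} + \frac{140625}{164836} = 0 — confirming B is simple. So B^2 = -\frac{1}{16}.
Answer: rotation, certificate B^2 = -\frac{1}{16}. The class reads off the invariant scalar -\frac{1}{16} directly.


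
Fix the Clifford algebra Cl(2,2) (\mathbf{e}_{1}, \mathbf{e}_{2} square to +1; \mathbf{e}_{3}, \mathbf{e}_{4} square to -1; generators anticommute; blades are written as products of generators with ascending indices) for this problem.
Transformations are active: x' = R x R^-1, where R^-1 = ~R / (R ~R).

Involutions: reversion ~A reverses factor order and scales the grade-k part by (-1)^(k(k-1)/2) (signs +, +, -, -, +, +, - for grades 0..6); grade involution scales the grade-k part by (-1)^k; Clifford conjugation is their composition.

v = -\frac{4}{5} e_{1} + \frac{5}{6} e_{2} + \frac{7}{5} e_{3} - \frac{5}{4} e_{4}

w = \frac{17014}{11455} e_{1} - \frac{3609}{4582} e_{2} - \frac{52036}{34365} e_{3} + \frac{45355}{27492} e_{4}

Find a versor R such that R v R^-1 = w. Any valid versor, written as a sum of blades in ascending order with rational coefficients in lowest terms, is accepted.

Since q(v) = q(w) = -\frac{7877}{3600}, the sum R = v + w = \frac{1570}{2291} e_{1} + \frac{314}{6873} e_{2} - \frac{785}{6873} e_{3} + \frac{5495}{13746} e_{4} does the job whenever invertible.
Answer: \frac{1570}{2291} e_{1} + \frac{314}{6873} e_{2} - \frac{785}{6873} e_{3} + \frac{5495}{13746} e_{4}


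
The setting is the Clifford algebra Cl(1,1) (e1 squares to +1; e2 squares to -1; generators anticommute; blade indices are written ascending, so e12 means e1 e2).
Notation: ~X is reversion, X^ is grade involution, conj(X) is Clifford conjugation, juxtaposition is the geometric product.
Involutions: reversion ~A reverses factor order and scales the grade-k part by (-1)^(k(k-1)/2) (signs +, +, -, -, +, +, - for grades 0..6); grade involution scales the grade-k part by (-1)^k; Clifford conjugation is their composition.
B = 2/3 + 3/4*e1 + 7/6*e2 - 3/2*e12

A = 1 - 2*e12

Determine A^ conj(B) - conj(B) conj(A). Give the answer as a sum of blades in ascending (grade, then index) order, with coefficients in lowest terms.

first term: -7/3 - 37/12*e1 - 8/3*e2 + 1/6*e12
second term: 11/3 - 37/12*e1 - 8/3*e2 + 17/6*e12
Answer: -6 - 8/3*e12


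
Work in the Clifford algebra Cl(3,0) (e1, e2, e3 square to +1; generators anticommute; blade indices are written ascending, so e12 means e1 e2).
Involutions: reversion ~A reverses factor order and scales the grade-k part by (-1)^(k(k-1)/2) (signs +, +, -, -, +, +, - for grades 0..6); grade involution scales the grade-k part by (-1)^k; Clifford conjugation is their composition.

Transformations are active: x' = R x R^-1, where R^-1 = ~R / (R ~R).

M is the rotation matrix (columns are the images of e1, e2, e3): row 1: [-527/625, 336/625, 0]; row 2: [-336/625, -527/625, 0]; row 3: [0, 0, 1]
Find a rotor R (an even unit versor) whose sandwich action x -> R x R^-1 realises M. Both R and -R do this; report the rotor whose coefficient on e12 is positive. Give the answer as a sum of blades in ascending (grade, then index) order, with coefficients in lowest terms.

Method: write R = a + b12*e12 + b13*e13 + b23*e23 with a^2 + b12^2 + b13^2 + b23^2 = 1 (so R^-1 = ~R). Expanding the columns R e_j ~R gives tr M = 4a^2 - 1 and, from the antisymmetric part, M21 - M12 = -4a*b12, M13 - M31 = 4a*b13, M32 - M23 = -4a*b23.
Here tr M = -429/625, so a^2 = (1 + tr M)/4 = 49/625 and a = ±7/25. Taking a = 7/25: M21 - M12 = -672/625, M13 - M31 = 0, M32 - M23 = 0, giving b12 = 24/25, b13 = 0, b23 = 0, i.e. R = 7/25 + 24/25*e12.
Its e12 coefficient is already positive.
Answer: 7/25 + 24/25*e12. Sheet selection: the two-to-one cover makes ±R indistinguishable at the matrix level (trace -429/625), so uniqueness comes from the required sign on e12.


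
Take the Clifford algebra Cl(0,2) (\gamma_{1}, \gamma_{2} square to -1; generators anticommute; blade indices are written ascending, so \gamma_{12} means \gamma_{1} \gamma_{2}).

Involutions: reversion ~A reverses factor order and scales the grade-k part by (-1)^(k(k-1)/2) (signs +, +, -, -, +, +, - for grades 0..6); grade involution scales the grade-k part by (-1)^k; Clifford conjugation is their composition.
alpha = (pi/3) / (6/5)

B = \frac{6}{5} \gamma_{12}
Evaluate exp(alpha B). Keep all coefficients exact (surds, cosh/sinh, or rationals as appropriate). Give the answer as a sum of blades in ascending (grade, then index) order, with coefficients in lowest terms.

B^2 = (\frac{6}{5})^2*(\gamma_{12})^2 = \frac{36}{25}*(-1) = -\frac{36}{25} (a basis 2-blade squares to minus the product of its generators' squares).
B^2 = -\frac{36}{25} — the series telescopes trigonometrically here: l = \frac{6}{5}, alpha*l = \frac{\pi}{3}, so exp(alpha B) = cos(\frac{\pi}{3}) + (sin(\frac{\pi}{3})/(\frac{6}{5}))*B = \frac{1}{2} + (\frac{5 \sqrt{3}}{12})*B.
Answer: \frac{1}{2} + \frac{\sqrt{3}}{2} \gamma_{12}


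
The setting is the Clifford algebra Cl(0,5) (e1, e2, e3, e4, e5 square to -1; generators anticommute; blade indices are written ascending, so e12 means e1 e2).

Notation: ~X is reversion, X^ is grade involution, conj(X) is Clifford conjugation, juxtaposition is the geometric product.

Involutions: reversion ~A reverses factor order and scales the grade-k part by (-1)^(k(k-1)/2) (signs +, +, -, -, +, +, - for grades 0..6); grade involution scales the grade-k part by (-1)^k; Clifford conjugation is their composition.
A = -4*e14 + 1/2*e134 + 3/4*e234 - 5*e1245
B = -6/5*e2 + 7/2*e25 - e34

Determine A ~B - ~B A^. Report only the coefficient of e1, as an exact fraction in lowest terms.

first term: -1/2*e1 - 3/4*e2 - 4*e13 + 35/2*e14 + 9/10*e34 - 24/5*e124 - 6*e145 + 21/8*e345 - 3/5*e1234 - 5*e1235 - 14*e1245 - 7/4*e12345
second term: 1/2*e1 + 3/4*e2 + 4*e13 + 35/2*e14 - 9/10*e34 - 24/5*e124 + 6*e145 + 21/8*e345 - 3/5*e1234 + 5*e1235 - 14*e1245 + 7/4*e12345
Answer: -1


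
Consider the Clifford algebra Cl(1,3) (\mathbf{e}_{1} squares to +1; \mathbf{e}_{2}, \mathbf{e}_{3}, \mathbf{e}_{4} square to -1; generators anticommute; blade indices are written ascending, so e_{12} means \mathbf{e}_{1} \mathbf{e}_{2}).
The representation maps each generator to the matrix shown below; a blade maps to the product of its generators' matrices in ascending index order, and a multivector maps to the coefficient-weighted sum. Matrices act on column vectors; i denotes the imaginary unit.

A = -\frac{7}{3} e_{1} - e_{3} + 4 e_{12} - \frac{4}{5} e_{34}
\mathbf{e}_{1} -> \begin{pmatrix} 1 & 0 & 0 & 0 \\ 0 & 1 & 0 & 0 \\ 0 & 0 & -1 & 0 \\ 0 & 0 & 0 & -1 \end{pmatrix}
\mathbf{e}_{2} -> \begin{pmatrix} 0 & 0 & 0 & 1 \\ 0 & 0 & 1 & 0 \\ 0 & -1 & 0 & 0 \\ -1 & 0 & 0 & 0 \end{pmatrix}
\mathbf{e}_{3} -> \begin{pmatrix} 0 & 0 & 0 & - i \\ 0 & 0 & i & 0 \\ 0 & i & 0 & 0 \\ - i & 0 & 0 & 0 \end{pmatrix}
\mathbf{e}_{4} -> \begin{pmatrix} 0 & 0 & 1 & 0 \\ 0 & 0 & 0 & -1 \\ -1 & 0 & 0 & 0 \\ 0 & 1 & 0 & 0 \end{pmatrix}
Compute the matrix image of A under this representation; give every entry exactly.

Bivector images (products of the table entries): rho(e_{12}) = rho(\mathbf{e}_{1})rho(\mathbf{e}_{2}) = \begin{pmatrix} 0 & 0 & 0 & 1 \\ 0 & 0 & 1 & 0 \\ 0 & 1 & 0 & 0 \\ 1 & 0 & 0 & 0 \end{pmatrix}; rho(e_{34}) = rho(\mathbf{e}_{3})rho(\mathbf{e}_{4}) = \begin{pmatrix} 0 & - i & 0 & 0 \\ - i & 0 & 0 & 0 \\ 0 & 0 & 0 & - i \\ 0 & 0 & - i & 0 \end{pmatrix}.
M = (-\frac{7}{3})*rho(e_{1}) + (-1)*rho(e_{3}) + (4)*rho(e_{12}) + (-\frac{4}{5})*rho(e_{34}), summed entrywise:
Answer: \begin{pmatrix} - \frac{7}{3} & \frac{4 i}{5} & 0 & 4 + i \\ \frac{4 i}{5} & - \frac{7}{3} & 4 - i & 0 \\ 0 & 4 - i & \frac{7}{3} & \frac{4 i}{5} \\ 4 + i & 0 & \frac{4 i}{5} & \frac{7}{3} \end{pmatrix}


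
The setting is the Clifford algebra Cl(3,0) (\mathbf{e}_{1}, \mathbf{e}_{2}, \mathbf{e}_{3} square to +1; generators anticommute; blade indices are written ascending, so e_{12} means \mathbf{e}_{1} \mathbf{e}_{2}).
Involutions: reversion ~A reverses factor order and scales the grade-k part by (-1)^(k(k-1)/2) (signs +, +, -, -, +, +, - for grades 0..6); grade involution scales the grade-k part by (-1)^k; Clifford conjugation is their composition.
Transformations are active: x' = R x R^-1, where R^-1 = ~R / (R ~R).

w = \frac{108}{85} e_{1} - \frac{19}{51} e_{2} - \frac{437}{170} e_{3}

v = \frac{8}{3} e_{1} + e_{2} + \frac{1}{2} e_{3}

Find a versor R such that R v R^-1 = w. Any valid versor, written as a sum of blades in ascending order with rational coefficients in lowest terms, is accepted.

Why this works: both vectors square to \frac{301}{36}, so q(v) = q(w) and R = v + w = \frac{1004}{255} e_{1} + \frac{32}{51} e_{2} - \frac{176}{85} e_{3} carries v to w — its own direction survives, the complement (v - w)/2 flips.
Answer: \frac{1004}{255} e_{1} + \frac{32}{51} e_{2} - \frac{176}{85} e_{3}


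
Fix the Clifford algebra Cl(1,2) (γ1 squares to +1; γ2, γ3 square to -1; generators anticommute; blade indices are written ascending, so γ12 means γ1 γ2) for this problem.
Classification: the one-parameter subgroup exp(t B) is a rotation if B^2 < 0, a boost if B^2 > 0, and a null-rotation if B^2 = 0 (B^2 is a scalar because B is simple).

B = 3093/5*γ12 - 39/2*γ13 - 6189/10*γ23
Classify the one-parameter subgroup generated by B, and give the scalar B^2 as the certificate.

B^2 term by term: the squares give (3093/5)^2*(γ12)^2 + (-39/2)^2*(γ13)^2 + (-6189/10)^2*(γ23)^2 = 9566649/25*(+1) + 1521/4*(+1) + 38303721/100*(-1) = 9 (each basis 2-blade squares to minus the product of its generators' squares); cross terms between blades sharing an index anticommute and cancel. So B^2 = 9.
Answer: boost, certificate B^2 = 9. The class reads off the invariant scalar 9 directly.


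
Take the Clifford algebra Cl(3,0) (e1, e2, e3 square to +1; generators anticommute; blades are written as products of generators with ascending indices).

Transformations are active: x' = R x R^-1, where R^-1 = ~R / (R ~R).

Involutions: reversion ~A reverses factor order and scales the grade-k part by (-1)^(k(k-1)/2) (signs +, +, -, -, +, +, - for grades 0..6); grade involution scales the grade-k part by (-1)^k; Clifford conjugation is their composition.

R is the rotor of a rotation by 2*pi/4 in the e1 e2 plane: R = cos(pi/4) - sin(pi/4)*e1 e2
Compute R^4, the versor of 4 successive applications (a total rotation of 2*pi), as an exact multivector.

Half-angle bookkeeping: 4 applications in e1 e2 add up to rotor phase 4*pi/4 = pi, so R^4 = cos(pi) - sin(pi)*e1 e2.
cos(pi) = -1 and sin(pi) = 0, so R^4 = -1. The total rotation 2*pi is 1 full turn, so every vector returns to itself, yet the rotor is -1, on the OTHER sheet of the double cover (an odd number of 2*pi turns).
Answer: -1


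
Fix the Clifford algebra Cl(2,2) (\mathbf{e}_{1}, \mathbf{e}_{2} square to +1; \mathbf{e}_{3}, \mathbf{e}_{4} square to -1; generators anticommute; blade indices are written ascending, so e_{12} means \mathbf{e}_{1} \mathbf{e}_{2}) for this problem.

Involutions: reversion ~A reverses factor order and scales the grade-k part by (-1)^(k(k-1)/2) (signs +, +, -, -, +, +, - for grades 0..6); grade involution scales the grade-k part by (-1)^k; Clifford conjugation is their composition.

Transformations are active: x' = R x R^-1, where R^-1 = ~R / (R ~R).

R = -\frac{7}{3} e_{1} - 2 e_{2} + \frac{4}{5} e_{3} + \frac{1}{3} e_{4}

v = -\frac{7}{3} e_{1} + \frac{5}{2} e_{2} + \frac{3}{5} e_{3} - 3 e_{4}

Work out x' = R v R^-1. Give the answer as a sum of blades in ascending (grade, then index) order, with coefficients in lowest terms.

~R = -\frac{7}{3} e_{1} - 2 e_{2} + \frac{4}{5} e_{3} + \frac{1}{3} e_{4}, and R ~R = \frac{652}{75}, so R^-1 = ~R / (\frac{652}{75}).
R v = \frac{217}{225} - \frac{21}{2} e_{12} + \frac{7}{15} e_{13} + \frac{70}{9} e_{14} - \frac{16}{5} e_{23} + \frac{31}{6} e_{24} - \frac{13}{5} e_{34}
Answer: \frac{5327}{2934} e_{1} - \frac{2879}{978} e_{2} - \frac{1033}{2445} e_{3} + \frac{9019}{2934} e_{4}


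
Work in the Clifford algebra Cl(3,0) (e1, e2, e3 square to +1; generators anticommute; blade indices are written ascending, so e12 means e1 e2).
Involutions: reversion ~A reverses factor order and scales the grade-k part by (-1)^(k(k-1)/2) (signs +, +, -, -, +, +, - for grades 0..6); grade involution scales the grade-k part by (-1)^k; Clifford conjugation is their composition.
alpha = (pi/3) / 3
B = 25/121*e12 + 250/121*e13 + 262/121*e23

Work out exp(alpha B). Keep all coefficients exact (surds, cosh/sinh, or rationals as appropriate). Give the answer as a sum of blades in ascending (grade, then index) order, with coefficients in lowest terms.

B^2 term by term: the squares give (25/121)^2*(e12)^2 + (250/121)^2*(e13)^2 + (262/121)^2*(e23)^2 = 625/14641*(-1) + 62500/14641*(-1) + 68644/14641*(-1) = -9 (each basis 2-blade squares to minus the product of its generators' squares); cross terms between blades sharing an index anticommute and cancel. So B^2 = -9.
B^2 = -9 — since the square is negative, the closed form is circular: l = 3, alpha*l = pi/3, so exp(alpha B) = cos(pi/3) + (sin(pi/3)/3)*B = 1/2 + (sqrt(3)/6)*B.
Answer: 1/2 + 25*sqrt(3)/726*e12 + 125*sqrt(3)/363*e13 + 131*sqrt(3)/363*e23


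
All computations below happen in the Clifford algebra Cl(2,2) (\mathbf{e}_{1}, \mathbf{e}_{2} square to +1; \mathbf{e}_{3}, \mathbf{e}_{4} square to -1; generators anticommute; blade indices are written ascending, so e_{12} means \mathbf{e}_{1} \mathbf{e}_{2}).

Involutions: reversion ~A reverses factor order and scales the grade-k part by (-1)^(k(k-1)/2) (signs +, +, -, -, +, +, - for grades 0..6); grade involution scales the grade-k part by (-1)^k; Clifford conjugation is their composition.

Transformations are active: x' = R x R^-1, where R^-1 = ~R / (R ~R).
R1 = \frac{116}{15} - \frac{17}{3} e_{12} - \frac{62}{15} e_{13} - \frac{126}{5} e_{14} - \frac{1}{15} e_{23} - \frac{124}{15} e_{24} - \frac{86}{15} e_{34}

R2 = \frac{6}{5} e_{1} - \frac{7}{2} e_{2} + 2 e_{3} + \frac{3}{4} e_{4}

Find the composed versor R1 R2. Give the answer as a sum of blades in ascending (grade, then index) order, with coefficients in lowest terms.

Distribute over the terms of R2 (each basis-blade product reordered to ascending indices, repeated generators contracted through their squares):
R1 (\frac{6}{5} e_{1}) = \frac{232}{25} e_{1} + \frac{34}{5} e_{2} + \frac{124}{25} e_{3} + \frac{756}{25} e_{4} - \frac{2}{25} e_{123} - \frac{248}{25} e_{124} - \frac{172}{25} e_{134}
R1 (-\frac{7}{2} e_{2}) = \frac{119}{6} e_{1} - \frac{406}{15} e_{2} - \frac{7}{30} e_{3} - \frac{434}{15} e_{4} - \frac{217}{15} e_{123} - \frac{441}{5} e_{124} + \frac{301}{15} e_{234}
R1 (2 e_{3}) = \frac{124}{15} e_{1} + \frac{2}{15} e_{2} + \frac{232}{15} e_{3} - \frac{172}{15} e_{4} - \frac{34}{3} e_{123} + \frac{252}{5} e_{134} + \frac{248}{15} e_{234}
R1 (\frac{3}{4} e_{4}) = \frac{189}{10} e_{1} + \frac{31}{5} e_{2} + \frac{43}{10} e_{3} + \frac{29}{5} e_{4} - \frac{17}{4} e_{124} - \frac{31}{10} e_{134} - \frac{1}{20} e_{234}
Summing the partial products and collecting blades:
Answer: \frac{1407}{25} e_{1} - \frac{209}{15} e_{2} + \frac{1837}{75} e_{3} - \frac{109}{25} e_{4} - \frac{647}{25} e_{123} - \frac{10237}{100} e_{124} + \frac{2021}{50} e_{134} + \frac{731}{20} e_{234}


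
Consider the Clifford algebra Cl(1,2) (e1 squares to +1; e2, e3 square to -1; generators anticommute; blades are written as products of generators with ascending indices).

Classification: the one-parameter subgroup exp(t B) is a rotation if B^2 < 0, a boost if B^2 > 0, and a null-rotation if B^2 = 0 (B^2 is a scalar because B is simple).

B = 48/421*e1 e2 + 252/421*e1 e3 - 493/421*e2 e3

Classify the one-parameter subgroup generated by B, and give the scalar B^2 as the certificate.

B^2 term by term: the squares give (48/421)^2*(e1 e2)^2 + (252/421)^2*(e1 e3)^2 + (-493/421)^2*(e2 e3)^2 = 2304/177241*(+1) + 63504/177241*(+1) + 243049/177241*(-1) = -1 (each basis 2-blade squares to minus the product of its generators' squares); cross terms between blades sharing an index anticommute and cancel. So B^2 = -1.
Answer: rotation, certificate B^2 = -1. The invariant at work: B^2 = -1 is unchanged by conjugation, hence its sign classifies the subgroup whatever basis B is written in.


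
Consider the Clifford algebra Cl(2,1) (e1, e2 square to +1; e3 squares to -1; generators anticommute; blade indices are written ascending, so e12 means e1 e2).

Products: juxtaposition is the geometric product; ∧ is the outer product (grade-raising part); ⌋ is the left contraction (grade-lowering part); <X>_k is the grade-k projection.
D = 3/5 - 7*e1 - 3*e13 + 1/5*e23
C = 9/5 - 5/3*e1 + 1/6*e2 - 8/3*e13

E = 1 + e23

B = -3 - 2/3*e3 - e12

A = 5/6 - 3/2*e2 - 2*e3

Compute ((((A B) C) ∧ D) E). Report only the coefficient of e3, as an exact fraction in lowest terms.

step 1: -23/6 - 3/2*e1 + 9/2*e2 + 49/9*e3 - 5/6*e12 + e23 + 2*e123
step 2: -73/20 - 5923/540*e1 + 2053/180*e2 + 409/30*e3 + 101/12*e12 + 512/27*e13 - 1259/270*e23 + 209/15*e123
step 3: -219/100 + 4268/225*e1 + 2053/300*e2 + 409/50*e3 + 764/9*e12 + 21197/180*e13 - 127/36*e23 + 49291/675*e123
step 4: -2573/450 + 12419/135*e1 + 4507/300*e2 + 4507/300*e3 + 4053/20*e12 + 4053/20*e13 - 2573/450*e23 + 12419/135*e123
Answer: 4507/300


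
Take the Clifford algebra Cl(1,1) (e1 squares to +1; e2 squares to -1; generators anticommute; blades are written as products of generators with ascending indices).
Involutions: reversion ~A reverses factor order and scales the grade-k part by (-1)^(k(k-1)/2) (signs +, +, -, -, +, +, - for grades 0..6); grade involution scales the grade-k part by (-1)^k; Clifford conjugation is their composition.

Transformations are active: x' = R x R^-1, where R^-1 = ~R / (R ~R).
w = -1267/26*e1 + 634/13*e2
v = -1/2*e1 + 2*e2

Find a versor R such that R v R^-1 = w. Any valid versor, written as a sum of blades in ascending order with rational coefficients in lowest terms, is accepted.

Take R = v + w = -640/13*e1 + 660/13*e2. Because q(v) = q(w) = -15/4, conjugation by R sends v exactly to w.
Answer: -640/13*e1 + 660/13*e2


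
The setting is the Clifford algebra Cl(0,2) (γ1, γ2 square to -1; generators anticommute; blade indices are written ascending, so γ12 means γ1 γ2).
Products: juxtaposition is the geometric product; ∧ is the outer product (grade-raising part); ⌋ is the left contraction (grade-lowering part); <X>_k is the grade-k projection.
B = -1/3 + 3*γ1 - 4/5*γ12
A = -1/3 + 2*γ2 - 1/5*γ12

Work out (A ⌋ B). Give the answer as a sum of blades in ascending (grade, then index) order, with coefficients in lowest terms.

step 1: -11/225 - 13/5*γ1 + 4/15*γ12
Answer: -11/225 - 13/5*γ1 + 4/15*γ12


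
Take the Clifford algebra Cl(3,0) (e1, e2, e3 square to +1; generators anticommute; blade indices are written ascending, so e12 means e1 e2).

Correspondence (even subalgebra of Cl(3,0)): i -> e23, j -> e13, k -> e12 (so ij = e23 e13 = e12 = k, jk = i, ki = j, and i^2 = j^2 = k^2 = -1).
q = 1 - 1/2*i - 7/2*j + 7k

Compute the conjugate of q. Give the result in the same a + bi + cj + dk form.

In blades: q = 1 + 7*e12 - 7/2*e13 - 1/2*e23.
Quaternion conjugation is reversion on the even subalgebra: the scalar is fixed and every grade-2 blade flips sign, giving 1 - 7*e12 + 7/2*e13 + 1/2*e23; translating back:
Answer: 1 + 1/2*i + 7/2*j - 7k


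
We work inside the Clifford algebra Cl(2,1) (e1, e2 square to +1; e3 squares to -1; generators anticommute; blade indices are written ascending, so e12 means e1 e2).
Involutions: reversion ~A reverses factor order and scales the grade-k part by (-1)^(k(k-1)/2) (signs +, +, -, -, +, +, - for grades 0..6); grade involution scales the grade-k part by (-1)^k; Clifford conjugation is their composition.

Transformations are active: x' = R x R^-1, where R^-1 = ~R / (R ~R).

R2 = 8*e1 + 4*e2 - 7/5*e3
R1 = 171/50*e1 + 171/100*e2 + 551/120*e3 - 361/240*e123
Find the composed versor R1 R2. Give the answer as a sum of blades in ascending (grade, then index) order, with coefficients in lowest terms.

Distribute over the terms of R2 (each basis-blade product reordered to ascending indices, repeated generators contracted through their squares):
R1 (8*e1) = 684/25 - 342/25*e12 - 551/15*e13 - 361/30*e23
R1 (4*e2) = 171/25 + 342/25*e12 + 361/60*e13 - 551/30*e23
R1 (-7/5*e3) = 3857/600 - 2527/1200*e12 - 1197/250*e13 - 1197/500*e23
Summing the partial products and collecting blades:
Answer: 24377/600 - 2527/1200*e12 - 53257/1500*e13 - 16397/500*e23


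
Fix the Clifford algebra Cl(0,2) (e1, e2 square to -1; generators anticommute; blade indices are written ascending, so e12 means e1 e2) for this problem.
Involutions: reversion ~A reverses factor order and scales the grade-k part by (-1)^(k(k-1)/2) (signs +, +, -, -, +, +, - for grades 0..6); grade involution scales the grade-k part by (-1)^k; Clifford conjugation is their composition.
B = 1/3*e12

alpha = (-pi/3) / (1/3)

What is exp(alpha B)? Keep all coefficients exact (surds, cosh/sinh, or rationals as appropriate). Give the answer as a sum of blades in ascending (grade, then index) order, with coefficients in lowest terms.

B^2 = (1/3)^2*(e12)^2 = 1/9*(-1) = -1/9 (a basis 2-blade squares to minus the product of its generators' squares).
B^2 = -1/9 — since the square is negative, the closed form is circular: l = 1/3, alpha*l = -pi/3, so exp(alpha B) = cos(-pi/3) + (sin(-pi/3)/(1/3))*B = 1/2 + (-3*sqrt(3)/2)*B.
Answer: 1/2 - sqrt(3)/2*e12


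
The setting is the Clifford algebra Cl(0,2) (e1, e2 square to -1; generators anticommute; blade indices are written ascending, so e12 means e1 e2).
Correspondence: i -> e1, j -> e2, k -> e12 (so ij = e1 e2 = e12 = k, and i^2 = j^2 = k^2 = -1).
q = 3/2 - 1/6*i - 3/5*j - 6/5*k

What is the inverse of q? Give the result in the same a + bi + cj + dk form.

In blades: q = 3/2 - 1/6*e1 - 3/5*e2 - 6/5*e12.
With qbar = 3/2 + 1/6*e1 + 3/5*e2 + 6/5*e12 (scalar fixed, mapped units negated), q qbar = 367/90 (the sum of squared coefficients), so q^-1 = qbar / (367/90) = 135/367 + 15/367*e1 + 54/367*e2 + 108/367*e12; translating back:
Answer: 135/367 + 15/367*i + 54/367*j + 108/367*k


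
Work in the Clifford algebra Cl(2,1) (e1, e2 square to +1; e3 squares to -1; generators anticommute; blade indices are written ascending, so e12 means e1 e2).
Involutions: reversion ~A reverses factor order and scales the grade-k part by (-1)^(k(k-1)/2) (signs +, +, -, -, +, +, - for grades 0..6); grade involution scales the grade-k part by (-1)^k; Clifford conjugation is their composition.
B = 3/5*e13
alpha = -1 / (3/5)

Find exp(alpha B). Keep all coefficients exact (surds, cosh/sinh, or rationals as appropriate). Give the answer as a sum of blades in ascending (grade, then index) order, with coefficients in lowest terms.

B^2 = (3/5)^2*(e13)^2 = 9/25*(+1) = 9/25 (a basis 2-blade squares to minus the product of its generators' squares).
B^2 = 9/25 — hyperbolic case — the even/odd split gives cosh and sinh: l = 3/5, alpha*l = -1, so exp(alpha B) = cosh(-1) + (sinh(-1)/(3/5))*B = cosh(1) + (-5*sinh(1)/3)*B.
Answer: cosh(1) - sinh(1)*e13


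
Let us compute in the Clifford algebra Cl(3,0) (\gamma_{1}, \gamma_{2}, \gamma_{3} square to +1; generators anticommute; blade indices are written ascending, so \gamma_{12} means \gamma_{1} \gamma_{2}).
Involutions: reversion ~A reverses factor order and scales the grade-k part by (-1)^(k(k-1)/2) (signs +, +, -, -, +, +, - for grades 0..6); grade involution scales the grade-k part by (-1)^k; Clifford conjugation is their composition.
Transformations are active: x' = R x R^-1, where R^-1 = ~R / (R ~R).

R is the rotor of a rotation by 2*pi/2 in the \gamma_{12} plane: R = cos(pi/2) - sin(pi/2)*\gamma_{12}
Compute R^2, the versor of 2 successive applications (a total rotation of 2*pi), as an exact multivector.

Half-angle bookkeeping: 2 applications in \gamma_{12} add up to rotor phase 2*pi/2 = \pi, so R^2 = cos(\pi) - sin(\pi)*\gamma_{12}.
cos(\pi) = -1 and sin(\pi) = 0, so R^2 = -1. The total rotation 2*pi is 1 full turn, so every vector returns to itself, yet the rotor is -1, on the OTHER sheet of the double cover (an odd number of 2*pi turns).
Answer: -1


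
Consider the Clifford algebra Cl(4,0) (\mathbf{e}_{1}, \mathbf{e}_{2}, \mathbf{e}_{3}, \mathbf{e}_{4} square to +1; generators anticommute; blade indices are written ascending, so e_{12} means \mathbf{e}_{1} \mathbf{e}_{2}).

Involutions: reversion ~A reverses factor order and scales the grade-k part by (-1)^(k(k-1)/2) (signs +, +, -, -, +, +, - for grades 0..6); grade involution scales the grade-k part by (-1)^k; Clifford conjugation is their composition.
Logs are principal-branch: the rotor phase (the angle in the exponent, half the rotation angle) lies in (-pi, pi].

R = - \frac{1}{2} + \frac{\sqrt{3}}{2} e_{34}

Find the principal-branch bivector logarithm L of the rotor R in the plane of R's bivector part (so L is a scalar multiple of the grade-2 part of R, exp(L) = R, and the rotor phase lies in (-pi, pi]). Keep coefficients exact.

The scalar part of R is - \frac{1}{2}, which pins the rotor phase on the principal branch; dividing the bivector part by the sine of that phase recovers the unit plane, and L is the phase times that plane.
Concretely: cos(phase) = - \frac{1}{2} gives phase = ±\frac{2 \pi}{3}, and since phase/sin(phase) is even the sign is immaterial: L = (phase/sin(phase)) * <R>_2 = (\frac{4 \sqrt{3} \pi}{9}) * <R>_2.
Answer: \frac{2 \pi}{3} e_{34}
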